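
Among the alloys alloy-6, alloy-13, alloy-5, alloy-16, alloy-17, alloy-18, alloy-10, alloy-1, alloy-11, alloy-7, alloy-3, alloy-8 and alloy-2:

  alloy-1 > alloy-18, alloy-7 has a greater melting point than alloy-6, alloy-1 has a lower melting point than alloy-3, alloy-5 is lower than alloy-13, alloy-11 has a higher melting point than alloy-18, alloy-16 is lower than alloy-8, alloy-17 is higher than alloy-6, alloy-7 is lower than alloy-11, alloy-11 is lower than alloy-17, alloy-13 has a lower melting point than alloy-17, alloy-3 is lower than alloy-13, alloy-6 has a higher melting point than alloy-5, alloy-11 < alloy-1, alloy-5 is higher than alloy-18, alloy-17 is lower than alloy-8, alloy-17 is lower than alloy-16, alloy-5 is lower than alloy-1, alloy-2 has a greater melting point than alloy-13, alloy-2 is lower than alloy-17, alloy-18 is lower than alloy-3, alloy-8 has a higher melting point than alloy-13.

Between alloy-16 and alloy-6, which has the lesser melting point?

Following the relations from alloy-6: alloy-6 < alloy-7 < alloy-11 < alloy-1 < alloy-3 < alloy-13 < alloy-2 < alloy-17 < alloy-16.
So alloy-6 < alloy-16; alloy-6 is the lower of the two.

alloy-6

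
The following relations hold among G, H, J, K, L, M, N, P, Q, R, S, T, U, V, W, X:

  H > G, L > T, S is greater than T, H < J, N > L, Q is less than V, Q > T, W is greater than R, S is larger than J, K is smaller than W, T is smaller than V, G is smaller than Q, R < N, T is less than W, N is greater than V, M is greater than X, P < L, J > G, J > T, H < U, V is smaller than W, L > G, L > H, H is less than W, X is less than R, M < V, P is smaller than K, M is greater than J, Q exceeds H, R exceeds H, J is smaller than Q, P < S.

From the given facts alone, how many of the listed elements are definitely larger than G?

Directly above G: H, J, Q, L.
One step further: M, V, S, R, U, W, N (11 so far).
No other element is forced above G by the given relations, so the count is 11.

11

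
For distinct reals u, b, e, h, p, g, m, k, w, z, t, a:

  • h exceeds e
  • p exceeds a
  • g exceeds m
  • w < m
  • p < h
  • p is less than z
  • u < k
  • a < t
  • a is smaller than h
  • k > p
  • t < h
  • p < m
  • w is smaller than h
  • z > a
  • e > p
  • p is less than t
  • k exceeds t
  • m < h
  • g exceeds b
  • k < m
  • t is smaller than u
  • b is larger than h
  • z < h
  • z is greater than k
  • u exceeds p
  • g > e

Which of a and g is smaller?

a < p and p < t give a < t.
Then t < u extends the chain to u.
Then u < k extends the chain to k.
Then k < z extends the chain to z.
With z < h: a < p < t < u < k < z < h.
Then h < b extends the chain to b.
Then b < g extends the chain to g.
So a < g; a is the smaller of the two.

a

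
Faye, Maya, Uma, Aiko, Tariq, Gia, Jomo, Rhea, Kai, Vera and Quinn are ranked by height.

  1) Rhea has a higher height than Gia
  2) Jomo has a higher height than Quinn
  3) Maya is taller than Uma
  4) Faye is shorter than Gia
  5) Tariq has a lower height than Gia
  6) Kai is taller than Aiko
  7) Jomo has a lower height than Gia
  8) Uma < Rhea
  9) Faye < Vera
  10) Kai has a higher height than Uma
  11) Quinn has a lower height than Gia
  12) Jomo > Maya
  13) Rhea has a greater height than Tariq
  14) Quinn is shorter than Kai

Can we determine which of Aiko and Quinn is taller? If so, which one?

undetermined

Following every chain through Aiko: above Aiko we get Kai.
Quinn is not reached, and no chain runs the other way from Quinn to Aiko.
So the given relations leave the order of Aiko and Quinn undetermined.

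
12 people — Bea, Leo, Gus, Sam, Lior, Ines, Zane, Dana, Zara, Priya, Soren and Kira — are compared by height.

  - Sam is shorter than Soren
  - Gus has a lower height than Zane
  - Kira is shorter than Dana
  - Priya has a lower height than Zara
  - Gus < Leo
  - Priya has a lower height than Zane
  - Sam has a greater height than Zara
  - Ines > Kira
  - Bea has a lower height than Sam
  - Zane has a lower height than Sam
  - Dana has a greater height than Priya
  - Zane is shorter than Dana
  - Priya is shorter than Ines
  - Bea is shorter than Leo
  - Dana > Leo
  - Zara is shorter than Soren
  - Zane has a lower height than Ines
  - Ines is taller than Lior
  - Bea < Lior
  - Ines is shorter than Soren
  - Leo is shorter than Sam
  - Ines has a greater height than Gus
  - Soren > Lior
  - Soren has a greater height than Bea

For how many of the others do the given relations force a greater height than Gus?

6

Directly above Gus: Zane, Ines, Leo.
One step further: Dana, Sam, Soren (6 so far).
No other element is forced above Gus by the given relations, so the count is 6.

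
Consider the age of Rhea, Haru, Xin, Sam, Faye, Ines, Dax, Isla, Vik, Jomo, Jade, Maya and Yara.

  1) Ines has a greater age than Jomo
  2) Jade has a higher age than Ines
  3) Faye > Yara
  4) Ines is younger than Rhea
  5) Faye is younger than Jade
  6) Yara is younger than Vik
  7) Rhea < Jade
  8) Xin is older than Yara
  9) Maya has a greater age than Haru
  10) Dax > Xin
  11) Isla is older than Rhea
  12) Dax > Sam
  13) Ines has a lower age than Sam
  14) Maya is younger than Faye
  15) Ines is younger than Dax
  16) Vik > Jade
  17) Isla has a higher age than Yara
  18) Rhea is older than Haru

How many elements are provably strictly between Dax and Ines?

1

Chaining upward from Ines reaches: Rhea, Isla, Jade, Sam, Vik.
Chaining downward from Dax reaches: Jomo, Yara, Xin, Sam.
Strictly between Ines and Dax are those in both lists: Sam — 1 element.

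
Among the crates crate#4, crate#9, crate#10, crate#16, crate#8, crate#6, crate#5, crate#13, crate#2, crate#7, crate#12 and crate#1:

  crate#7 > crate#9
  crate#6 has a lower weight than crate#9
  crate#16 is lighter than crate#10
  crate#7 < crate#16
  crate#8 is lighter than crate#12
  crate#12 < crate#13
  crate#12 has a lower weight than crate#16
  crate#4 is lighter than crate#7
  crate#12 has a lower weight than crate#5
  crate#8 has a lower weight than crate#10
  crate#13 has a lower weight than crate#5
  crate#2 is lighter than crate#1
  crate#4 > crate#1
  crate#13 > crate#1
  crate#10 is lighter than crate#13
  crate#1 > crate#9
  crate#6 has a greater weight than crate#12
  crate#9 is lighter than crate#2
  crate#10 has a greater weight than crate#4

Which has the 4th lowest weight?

Piecing the relations together gives one ordering: crate#8 < crate#12 < crate#6 < crate#9 < crate#2 < crate#1 < crate#4 < crate#7 < crate#16 < crate#10 < crate#13 < crate#5.
Counting 4 from the smallest end gives crate#9.

crate#9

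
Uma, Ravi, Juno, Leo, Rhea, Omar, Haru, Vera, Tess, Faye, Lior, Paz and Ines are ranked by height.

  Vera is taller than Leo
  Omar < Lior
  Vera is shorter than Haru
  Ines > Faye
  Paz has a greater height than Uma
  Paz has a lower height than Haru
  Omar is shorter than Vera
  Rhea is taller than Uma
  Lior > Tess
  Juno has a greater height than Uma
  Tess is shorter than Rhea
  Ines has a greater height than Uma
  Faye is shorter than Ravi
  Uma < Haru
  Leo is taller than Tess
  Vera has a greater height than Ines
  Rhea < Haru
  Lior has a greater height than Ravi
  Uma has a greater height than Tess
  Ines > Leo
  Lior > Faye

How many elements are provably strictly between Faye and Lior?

Chaining upward from Faye reaches: Ines, Ravi, Vera, Haru.
Chaining downward from Lior reaches: Tess, Ravi, Omar.
Strictly between Faye and Lior are those in both lists: Ravi — 1 element.

1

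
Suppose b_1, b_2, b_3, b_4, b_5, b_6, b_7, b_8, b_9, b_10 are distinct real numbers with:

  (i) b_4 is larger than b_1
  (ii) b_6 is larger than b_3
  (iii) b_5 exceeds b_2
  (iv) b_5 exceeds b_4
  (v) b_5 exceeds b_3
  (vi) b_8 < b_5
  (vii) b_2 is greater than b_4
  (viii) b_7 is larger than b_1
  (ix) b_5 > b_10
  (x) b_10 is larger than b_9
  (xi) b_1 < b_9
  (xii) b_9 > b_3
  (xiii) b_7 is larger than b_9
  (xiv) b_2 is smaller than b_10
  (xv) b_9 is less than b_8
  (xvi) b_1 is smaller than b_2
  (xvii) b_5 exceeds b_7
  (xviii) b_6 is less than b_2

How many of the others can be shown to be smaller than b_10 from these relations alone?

6

From b_10 the given relations immediately reach b_2, b_9.
From those, b_1, b_3, b_4, b_6 — 6 in total.
Nothing else is reachable below b_10; 6 in all.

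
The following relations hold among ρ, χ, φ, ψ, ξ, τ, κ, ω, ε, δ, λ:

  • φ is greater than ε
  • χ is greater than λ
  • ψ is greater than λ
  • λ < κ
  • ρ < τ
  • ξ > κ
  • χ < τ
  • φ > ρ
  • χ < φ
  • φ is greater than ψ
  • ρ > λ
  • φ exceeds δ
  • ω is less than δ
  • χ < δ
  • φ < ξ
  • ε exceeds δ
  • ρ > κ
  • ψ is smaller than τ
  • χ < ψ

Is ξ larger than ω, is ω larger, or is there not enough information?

Following the relations from ω: ω < δ < ε < φ < ξ.
So ξ is larger.

ξ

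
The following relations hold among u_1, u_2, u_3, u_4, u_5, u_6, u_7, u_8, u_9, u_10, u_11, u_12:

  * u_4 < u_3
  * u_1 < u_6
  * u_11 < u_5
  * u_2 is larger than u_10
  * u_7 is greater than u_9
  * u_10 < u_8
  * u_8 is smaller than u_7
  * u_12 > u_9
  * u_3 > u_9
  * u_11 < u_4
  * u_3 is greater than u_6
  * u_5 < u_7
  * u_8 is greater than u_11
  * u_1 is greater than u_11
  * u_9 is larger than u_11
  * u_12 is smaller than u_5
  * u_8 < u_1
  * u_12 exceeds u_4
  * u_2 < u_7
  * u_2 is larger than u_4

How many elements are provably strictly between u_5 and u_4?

The relations place u_4 below u_5. An element lies strictly between them when it is forced above u_4 and also forced below u_5.
Above u_4: {u_12, u_2, u_3, u_7}. Below u_5: {u_11, u_9, u_12}.
Intersection: {u_12} — 1.

1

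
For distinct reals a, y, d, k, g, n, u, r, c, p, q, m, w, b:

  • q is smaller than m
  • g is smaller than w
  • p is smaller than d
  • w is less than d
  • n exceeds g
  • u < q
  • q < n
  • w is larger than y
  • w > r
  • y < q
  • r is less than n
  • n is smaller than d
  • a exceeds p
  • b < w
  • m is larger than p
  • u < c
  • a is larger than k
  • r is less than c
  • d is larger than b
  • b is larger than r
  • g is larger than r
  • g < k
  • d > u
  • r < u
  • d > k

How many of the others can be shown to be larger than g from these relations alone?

5

From g the given relations immediately reach k, w, n.
From those, a, d — 5 in total.
No other element is forced above g by the given relations, so the count is 5.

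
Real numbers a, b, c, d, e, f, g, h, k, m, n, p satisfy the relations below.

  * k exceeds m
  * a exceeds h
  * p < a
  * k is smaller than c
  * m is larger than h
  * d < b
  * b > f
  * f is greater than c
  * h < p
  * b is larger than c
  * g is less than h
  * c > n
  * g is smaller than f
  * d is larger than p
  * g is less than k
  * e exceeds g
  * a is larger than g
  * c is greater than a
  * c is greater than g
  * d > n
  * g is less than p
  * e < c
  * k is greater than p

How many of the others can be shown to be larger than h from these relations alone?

The elements the relations force above h are m, p, a, k, c, f, d, b — no chain reaches any other.
That is 8.

8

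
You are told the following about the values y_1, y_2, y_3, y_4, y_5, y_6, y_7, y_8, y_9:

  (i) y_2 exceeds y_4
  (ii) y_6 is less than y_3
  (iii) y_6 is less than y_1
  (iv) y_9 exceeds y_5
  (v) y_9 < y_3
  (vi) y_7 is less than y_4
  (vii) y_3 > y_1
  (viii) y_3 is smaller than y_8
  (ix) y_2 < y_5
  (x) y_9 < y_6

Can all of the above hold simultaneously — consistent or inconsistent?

Every relation is compatible with y_7 < y_4 < y_2 < y_5 < y_9 < y_6 < y_1 < y_3 < y_8; the set is consistent.

consistent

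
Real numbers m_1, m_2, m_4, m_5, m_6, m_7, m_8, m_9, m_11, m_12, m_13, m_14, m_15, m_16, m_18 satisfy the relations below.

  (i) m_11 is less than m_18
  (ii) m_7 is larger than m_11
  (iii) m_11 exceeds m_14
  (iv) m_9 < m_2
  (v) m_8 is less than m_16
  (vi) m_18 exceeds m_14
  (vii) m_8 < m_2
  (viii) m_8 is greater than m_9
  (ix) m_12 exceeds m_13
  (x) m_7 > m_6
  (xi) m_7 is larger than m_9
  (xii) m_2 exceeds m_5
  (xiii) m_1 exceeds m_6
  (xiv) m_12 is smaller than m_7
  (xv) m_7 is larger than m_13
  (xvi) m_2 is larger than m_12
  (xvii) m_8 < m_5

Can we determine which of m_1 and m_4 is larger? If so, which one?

Following every chain through m_1: below m_1 we get m_6.
m_4 is not reached, and no chain runs the other way from m_4 to m_1.
So the given relations leave the order of m_1 and m_4 undetermined.

undetermined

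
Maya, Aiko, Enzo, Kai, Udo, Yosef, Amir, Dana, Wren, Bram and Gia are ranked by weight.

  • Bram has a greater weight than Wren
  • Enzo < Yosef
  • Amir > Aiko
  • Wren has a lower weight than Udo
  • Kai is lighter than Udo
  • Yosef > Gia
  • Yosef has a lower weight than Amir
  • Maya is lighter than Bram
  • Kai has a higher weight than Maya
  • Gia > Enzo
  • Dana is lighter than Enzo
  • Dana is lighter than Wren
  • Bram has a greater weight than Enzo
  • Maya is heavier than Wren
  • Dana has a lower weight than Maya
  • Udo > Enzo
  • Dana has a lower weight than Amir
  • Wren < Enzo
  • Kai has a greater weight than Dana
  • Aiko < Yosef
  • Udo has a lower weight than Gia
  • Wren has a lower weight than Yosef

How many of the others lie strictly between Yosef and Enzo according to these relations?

Chaining upward from Enzo reaches: Udo, Bram, Gia, Amir.
Chaining downward from Yosef reaches: Dana, Aiko, Wren, Maya, Kai, Udo, Gia.
Strictly between Enzo and Yosef are those in both lists: Udo, Gia — 2 elements.

2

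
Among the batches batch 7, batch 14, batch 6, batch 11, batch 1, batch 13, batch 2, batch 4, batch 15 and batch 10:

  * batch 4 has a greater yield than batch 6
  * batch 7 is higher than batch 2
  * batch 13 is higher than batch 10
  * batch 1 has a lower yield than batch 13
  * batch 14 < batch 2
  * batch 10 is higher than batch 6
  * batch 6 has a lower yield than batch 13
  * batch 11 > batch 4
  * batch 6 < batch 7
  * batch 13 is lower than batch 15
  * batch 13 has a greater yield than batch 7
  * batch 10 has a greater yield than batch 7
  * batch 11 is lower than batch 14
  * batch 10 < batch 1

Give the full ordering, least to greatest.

Each adjacent pair is fixed by a given relation: batch 6 < batch 4; batch 4 < batch 11; batch 11 < batch 14; batch 14 < batch 2; batch 2 < batch 7; batch 7 < batch 10; batch 10 < batch 1; batch 1 < batch 13; batch 13 < batch 15. Chaining them end to end gives the full order.

batch 6 < batch 4 < batch 11 < batch 14 < batch 2 < batch 7 < batch 10 < batch 1 < batch 13 < batch 15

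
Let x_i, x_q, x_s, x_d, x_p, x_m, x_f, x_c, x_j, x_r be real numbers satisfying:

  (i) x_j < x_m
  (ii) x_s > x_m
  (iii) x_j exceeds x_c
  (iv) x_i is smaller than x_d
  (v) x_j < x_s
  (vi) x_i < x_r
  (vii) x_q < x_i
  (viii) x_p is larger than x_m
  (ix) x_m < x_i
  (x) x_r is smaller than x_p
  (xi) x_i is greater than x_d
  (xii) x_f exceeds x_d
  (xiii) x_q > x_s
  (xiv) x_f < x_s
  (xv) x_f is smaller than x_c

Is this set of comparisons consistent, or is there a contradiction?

inconsistent

We have x_i < x_d stated directly, yet also x_d < x_f < x_c < x_j < x_m < x_s < x_q < x_i by chaining the others — so x_d < x_i. Contradiction.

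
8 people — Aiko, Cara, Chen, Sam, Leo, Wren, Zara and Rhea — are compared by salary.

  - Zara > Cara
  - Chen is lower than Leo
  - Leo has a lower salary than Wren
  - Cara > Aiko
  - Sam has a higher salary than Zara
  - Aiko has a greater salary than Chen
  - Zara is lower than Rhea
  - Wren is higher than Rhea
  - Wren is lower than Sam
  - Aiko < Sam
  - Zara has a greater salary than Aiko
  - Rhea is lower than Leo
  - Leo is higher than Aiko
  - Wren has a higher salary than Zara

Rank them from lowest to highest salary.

The consecutive links are each given: Chen < Aiko; Aiko < Cara; Cara < Zara; Zara < Rhea; Rhea < Leo; Leo < Wren; Wren < Sam.

Chen < Aiko < Cara < Zara < Rhea < Leo < Wren < Sam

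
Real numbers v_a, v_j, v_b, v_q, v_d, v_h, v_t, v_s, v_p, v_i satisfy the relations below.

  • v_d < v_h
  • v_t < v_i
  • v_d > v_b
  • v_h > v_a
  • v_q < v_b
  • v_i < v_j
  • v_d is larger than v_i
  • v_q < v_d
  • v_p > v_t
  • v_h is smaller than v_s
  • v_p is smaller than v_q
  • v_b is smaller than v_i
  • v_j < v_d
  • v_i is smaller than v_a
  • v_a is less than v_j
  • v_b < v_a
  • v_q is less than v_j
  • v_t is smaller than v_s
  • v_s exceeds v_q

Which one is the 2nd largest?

The consecutive relations fix a unique order: v_t < v_p < v_q < v_b < v_i < v_a < v_j < v_d < v_h < v_s.
Counting 2 from the largest end gives v_h.

v_h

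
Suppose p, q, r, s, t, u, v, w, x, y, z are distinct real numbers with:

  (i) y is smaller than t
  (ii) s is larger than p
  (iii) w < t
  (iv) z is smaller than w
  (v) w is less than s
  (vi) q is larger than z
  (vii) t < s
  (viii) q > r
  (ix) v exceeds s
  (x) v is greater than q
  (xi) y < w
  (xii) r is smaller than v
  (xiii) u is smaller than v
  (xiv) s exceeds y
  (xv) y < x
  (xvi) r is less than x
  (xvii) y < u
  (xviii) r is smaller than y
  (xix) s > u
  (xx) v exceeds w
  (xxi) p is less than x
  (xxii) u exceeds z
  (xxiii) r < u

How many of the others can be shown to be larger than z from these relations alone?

6

From z the given relations immediately reach u, w, q.
From those, t, s, v — 6 in total.
Nothing else is reachable above z; 6 in all.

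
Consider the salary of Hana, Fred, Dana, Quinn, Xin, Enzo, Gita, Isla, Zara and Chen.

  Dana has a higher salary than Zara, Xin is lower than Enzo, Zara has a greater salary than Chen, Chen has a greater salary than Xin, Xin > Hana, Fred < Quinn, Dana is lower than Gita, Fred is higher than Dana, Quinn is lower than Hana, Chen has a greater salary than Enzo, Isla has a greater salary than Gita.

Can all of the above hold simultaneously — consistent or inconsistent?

We have Dana < Fred stated directly, yet also Fred < Quinn < Hana < Xin < Enzo < Chen < Zara < Dana by chaining the others — so Fred < Dana. Contradiction.

inconsistent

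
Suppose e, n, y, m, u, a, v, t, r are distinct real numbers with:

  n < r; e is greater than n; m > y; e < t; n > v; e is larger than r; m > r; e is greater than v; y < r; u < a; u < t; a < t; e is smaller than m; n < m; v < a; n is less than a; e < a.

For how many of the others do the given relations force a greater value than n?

5

From n the given relations immediately reach r, e, a, m.
From those, t — 5 in total.
Nothing else is reachable above n; 5 in all.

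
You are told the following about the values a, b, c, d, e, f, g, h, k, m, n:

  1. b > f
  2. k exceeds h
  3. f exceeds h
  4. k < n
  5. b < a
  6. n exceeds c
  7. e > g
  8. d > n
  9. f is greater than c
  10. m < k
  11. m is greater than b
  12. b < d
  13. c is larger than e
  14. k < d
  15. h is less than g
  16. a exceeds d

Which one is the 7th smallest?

m

Chaining the given pairs: h < g < e < c < f < b < m < k < n < d < a.
The 7th smallest is m.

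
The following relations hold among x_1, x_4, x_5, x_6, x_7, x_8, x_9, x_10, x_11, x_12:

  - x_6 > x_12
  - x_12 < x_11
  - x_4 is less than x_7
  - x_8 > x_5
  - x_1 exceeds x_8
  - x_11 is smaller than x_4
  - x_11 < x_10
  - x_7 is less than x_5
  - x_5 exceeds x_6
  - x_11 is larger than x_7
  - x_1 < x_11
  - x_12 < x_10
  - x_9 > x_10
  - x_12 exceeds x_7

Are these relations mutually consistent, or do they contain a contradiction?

inconsistent

We have x_11 < x_4 stated directly, yet also x_4 < x_7 < x_12 < x_6 < x_5 < x_8 < x_1 < x_11 by chaining the others — so x_4 < x_11. Contradiction.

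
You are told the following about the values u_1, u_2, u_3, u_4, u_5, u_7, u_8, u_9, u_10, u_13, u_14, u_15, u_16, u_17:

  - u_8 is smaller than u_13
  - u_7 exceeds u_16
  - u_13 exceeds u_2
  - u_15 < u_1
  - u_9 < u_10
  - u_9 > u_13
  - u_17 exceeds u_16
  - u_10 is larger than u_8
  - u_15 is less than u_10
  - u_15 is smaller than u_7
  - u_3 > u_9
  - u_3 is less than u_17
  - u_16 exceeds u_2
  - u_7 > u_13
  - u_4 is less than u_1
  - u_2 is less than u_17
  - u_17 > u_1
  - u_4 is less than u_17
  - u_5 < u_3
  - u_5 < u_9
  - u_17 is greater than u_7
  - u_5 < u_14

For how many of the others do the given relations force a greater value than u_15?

4

From u_15 the given relations immediately reach u_7, u_1, u_10.
From those, u_17 — 4 in total.
Nothing else is reachable above u_15; 4 in all.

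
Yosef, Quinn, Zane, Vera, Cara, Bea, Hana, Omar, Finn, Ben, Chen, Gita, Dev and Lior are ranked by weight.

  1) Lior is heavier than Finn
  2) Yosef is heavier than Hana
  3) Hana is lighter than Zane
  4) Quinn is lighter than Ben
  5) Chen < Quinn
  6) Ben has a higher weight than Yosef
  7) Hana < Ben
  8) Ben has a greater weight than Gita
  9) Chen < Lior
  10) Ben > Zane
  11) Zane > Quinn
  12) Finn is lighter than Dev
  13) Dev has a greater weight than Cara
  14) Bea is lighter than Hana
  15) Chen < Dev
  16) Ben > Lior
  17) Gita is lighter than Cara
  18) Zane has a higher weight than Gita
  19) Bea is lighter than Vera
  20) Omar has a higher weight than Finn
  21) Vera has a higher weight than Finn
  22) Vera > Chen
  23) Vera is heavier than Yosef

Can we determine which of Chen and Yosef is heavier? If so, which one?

undetermined

Following every chain through Chen: above Chen we get Quinn, Dev, Vera, Lior, Zane, Ben.
Yosef is not reached, and no chain runs the other way from Yosef to Chen.
So the given relations leave the order of Chen and Yosef undetermined.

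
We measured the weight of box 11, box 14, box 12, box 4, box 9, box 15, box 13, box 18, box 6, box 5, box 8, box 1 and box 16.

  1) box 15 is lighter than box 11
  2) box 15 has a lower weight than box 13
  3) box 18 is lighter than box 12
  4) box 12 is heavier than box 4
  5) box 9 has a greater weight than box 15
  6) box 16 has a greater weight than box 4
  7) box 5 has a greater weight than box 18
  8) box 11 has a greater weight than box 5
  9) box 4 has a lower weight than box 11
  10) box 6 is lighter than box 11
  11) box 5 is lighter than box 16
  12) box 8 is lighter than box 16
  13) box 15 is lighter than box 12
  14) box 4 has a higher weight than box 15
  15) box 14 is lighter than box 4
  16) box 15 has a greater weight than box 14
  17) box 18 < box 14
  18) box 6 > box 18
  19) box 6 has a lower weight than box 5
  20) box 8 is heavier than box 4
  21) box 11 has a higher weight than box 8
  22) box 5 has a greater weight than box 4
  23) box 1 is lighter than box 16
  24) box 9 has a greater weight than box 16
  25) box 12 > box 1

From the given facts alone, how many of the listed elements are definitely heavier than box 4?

The elements the relations force above box 4 are box 8, box 5, box 16, box 9, box 12, box 11 — no chain reaches any other.
That is 6.

6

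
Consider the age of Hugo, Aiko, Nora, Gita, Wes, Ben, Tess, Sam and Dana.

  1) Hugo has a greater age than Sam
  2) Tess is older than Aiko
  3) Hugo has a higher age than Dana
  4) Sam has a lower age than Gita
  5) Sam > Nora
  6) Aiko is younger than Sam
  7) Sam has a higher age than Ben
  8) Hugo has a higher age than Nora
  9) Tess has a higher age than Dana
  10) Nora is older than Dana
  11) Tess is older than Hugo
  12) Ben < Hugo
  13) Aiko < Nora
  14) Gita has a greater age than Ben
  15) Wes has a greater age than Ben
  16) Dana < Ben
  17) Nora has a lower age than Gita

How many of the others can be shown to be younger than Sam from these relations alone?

4

The elements the relations force below Sam are Aiko, Dana, Ben, Nora — no chain reaches any other.
That is 4.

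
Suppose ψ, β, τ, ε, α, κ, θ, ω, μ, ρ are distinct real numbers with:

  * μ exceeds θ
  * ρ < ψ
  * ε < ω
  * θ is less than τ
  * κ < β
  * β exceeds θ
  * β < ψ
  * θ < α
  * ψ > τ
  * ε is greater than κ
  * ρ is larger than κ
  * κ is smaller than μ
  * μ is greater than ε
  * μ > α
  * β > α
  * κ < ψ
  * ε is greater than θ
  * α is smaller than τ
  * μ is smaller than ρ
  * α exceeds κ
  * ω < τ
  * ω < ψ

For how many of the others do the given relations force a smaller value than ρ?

The elements the relations force below ρ are κ, θ, α, ε, μ — no chain reaches any other.
That is 5.

5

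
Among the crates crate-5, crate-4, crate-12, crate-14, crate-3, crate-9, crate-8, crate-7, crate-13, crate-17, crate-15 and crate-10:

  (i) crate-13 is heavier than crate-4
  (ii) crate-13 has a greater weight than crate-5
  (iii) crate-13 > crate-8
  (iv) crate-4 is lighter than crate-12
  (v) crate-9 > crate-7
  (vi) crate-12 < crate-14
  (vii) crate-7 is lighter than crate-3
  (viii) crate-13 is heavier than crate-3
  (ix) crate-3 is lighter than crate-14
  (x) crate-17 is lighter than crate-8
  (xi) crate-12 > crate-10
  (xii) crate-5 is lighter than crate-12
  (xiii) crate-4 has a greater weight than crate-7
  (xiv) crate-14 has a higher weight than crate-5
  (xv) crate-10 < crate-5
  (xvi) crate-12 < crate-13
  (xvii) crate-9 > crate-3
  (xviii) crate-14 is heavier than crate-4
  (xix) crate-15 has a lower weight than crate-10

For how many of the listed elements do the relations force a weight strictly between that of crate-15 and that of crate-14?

3

Chaining upward from crate-15 reaches: crate-10, crate-5, crate-12, crate-13.
Chaining downward from crate-14 reaches: crate-7, crate-3, crate-10, crate-5, crate-4, crate-12.
Strictly between crate-15 and crate-14 are those in both lists: crate-10, crate-5, crate-12 — 3 elements.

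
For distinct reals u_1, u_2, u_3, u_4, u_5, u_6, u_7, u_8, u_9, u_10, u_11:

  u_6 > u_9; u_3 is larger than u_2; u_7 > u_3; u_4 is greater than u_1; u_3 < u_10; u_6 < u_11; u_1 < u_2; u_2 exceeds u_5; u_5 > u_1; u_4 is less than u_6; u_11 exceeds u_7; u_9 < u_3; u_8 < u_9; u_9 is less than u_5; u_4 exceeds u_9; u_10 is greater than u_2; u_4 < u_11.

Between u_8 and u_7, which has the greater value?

Link the given pairs in sequence: u_8 < u_9; u_9 < u_5; u_5 < u_2; u_2 < u_3; u_3 < u_7.
Chaining these gives u_8 < u_9 < u_5 < u_2 < u_3 < u_7.
So u_8 < u_7; u_7 is the larger of the two.

u_7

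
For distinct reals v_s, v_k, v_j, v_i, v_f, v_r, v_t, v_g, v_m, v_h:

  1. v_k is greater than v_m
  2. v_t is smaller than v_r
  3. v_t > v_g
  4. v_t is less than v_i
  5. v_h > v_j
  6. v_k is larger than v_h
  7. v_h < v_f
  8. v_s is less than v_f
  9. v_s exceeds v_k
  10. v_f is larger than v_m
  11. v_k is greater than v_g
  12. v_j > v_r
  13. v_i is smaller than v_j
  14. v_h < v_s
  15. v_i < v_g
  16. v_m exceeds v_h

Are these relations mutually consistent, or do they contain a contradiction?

inconsistent

We have v_t < v_i stated directly, yet also v_i < v_g < v_t by chaining the others — so v_i < v_t. Contradiction.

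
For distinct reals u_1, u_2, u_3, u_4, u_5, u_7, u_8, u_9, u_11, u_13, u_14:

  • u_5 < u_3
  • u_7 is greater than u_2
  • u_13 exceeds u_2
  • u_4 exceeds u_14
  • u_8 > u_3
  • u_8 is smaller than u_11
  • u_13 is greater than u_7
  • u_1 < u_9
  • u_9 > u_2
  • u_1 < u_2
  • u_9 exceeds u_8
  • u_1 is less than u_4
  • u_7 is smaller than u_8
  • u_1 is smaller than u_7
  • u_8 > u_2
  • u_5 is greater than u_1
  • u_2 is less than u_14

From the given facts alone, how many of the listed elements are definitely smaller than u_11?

Directly below u_11: u_8.
One step further: u_2, u_7, u_3 (4 so far).
One step further: u_1, u_5 (6 so far).
Nothing else is reachable below u_11; 6 in all.

6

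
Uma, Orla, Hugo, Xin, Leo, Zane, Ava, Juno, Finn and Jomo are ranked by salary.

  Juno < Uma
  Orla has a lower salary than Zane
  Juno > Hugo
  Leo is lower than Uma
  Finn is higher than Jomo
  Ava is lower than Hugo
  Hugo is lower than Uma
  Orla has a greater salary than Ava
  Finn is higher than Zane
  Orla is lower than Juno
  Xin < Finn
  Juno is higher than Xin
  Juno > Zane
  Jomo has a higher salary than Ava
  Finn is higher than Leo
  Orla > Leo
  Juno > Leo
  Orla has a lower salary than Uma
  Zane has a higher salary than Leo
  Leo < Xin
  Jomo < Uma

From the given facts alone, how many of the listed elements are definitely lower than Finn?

From Finn the given relations immediately reach Leo, Xin, Jomo, Zane.
From those, Ava, Orla — 6 in total.
No other element is forced below Finn by the given relations, so the count is 6.

6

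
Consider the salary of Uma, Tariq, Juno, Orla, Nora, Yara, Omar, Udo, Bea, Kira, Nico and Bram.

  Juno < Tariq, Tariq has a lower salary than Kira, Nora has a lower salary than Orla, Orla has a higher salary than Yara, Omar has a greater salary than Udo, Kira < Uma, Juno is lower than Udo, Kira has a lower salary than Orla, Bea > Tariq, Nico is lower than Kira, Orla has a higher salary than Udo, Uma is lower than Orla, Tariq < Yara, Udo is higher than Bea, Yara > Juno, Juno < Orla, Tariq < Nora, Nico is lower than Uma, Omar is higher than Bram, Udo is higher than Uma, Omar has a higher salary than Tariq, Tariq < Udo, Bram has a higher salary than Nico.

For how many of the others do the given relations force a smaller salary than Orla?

9

From Orla the given relations immediately reach Juno, Yara, Nora, Kira, Uma, Udo.
From those, Tariq, Nico, Bea — 9 in total.
Nothing else is reachable below Orla; 9 in all.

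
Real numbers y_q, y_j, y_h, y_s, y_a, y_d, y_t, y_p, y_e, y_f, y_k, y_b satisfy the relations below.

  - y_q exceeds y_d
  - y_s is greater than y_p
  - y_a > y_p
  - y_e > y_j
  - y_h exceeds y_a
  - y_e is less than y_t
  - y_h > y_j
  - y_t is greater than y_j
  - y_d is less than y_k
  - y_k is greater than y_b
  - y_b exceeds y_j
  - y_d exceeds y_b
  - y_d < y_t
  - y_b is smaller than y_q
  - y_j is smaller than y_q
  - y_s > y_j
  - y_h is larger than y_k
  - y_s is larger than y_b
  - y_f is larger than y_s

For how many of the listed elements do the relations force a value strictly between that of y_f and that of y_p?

The relations place y_p below y_f. An element lies strictly between them when it is forced above y_p and also forced below y_f.
Above y_p: {y_s, y_a, y_h}. Below y_f: {y_j, y_b, y_s}.
Intersection: {y_s} — 1.

1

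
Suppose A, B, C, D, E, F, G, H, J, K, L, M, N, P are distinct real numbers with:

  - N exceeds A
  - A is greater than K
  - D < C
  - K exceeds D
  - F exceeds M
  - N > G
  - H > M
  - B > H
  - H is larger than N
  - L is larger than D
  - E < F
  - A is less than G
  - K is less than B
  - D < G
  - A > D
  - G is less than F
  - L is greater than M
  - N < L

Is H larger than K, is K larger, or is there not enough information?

H

Chaining the given relations: K < A < G < N < H.
So H is larger.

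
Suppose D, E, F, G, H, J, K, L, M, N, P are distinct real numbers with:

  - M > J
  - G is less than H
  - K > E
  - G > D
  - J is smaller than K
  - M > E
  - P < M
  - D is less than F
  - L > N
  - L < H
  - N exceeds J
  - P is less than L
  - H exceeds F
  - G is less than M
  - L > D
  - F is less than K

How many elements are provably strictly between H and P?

Chaining upward from P reaches: M, L.
Chaining downward from H reaches: J, D, N, G, F, L.
Strictly between P and H are those in both lists: L — 1 element.

1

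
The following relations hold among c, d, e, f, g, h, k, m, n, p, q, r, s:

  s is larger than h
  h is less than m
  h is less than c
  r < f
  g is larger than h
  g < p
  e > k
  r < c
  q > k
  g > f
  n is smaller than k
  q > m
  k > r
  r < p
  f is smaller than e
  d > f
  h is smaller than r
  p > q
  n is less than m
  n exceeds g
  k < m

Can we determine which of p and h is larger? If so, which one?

p

h < r and r < f give h < f.
Then f < g extends the chain to g.
With g < n: h < r < f < g < n.
Then n < k extends the chain to k.
Then k < m extends the chain to m.
Then m < q extends the chain to q.
Then q < p extends the chain to p.
So p is larger.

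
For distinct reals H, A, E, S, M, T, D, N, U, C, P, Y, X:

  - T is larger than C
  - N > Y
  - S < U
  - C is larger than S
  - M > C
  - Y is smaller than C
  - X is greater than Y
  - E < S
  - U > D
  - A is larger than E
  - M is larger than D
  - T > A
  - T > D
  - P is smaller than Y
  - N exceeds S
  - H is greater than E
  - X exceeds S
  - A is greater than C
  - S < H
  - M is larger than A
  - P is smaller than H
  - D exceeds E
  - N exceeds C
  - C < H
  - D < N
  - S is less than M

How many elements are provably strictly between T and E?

4

The relations place E below T. An element lies strictly between them when it is forced above E and also forced below T.
Above E: {S, C, A, D, N, U, X, H, M}. Below T: {P, Y, S, C, A, D}.
Intersection: {S, C, A, D} — 4.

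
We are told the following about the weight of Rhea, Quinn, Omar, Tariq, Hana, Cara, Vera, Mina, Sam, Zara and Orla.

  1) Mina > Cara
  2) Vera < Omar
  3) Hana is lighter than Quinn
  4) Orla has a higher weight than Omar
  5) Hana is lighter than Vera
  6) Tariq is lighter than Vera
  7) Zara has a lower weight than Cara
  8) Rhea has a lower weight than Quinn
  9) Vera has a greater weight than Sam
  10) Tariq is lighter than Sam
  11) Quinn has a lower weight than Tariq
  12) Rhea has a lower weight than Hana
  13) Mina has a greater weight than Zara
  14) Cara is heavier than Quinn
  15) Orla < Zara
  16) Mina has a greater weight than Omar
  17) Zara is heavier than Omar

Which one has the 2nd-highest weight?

Piecing the relations together gives one ordering: Rhea < Hana < Quinn < Tariq < Sam < Vera < Omar < Orla < Zara < Cara < Mina.
Counting 2 from the largest end gives Cara.

Cara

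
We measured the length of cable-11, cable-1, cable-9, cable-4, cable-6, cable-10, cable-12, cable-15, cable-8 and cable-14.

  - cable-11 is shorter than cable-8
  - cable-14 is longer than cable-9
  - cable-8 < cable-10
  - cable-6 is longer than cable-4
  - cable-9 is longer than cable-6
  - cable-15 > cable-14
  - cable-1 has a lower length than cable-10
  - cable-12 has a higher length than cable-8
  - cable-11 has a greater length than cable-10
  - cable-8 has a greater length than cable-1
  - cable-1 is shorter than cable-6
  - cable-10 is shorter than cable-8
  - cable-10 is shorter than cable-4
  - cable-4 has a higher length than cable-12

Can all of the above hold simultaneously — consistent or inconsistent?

We have cable-8 < cable-10 stated directly, yet also cable-10 < cable-11 < cable-8 by chaining the others — so cable-10 < cable-8. Contradiction.

inconsistent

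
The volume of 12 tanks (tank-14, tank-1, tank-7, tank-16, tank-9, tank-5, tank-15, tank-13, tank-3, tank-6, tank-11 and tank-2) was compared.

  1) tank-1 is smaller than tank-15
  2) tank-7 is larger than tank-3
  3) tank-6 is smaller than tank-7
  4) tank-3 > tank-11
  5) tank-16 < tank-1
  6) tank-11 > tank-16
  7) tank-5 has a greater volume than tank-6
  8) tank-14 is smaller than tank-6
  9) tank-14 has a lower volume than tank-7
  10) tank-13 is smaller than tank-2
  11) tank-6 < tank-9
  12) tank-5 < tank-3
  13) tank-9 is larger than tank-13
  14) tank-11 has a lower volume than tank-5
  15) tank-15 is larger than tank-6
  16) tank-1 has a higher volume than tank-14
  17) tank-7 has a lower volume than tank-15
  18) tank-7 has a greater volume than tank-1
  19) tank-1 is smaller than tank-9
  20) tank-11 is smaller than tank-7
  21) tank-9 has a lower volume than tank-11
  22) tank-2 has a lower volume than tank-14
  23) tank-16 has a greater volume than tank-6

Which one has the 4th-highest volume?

Chaining the given pairs: tank-13 < tank-2 < tank-14 < tank-6 < tank-16 < tank-1 < tank-9 < tank-11 < tank-5 < tank-3 < tank-7 < tank-15.
Counting 4 from the largest end gives tank-5.

tank-5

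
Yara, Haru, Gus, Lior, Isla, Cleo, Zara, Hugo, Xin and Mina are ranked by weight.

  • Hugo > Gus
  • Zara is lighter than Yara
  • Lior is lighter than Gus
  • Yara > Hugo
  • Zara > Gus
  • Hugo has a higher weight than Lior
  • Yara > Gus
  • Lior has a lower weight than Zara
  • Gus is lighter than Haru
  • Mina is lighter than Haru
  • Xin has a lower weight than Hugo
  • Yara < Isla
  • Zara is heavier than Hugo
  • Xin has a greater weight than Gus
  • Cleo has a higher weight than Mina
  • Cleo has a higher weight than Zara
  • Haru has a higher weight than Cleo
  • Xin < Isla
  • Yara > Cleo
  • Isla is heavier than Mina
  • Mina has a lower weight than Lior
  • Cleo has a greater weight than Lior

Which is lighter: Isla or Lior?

Lior

Following the relations from Lior: Lior < Gus < Xin < Hugo < Zara < Cleo < Yara < Isla.
So Lior < Isla; Lior is the lighter of the two.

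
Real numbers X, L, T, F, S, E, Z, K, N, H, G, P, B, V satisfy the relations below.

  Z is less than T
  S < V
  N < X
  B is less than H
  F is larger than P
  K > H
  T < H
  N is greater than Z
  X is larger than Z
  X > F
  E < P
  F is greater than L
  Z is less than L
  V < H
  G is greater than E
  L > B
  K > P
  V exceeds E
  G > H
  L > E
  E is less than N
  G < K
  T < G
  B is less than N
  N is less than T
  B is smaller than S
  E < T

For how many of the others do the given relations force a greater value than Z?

From Z the given relations immediately reach N, T, L, X.
From those, H, F, G — 7 in total.
From those, K — 8 in total.
No other element is forced above Z by the given relations, so the count is 8.

8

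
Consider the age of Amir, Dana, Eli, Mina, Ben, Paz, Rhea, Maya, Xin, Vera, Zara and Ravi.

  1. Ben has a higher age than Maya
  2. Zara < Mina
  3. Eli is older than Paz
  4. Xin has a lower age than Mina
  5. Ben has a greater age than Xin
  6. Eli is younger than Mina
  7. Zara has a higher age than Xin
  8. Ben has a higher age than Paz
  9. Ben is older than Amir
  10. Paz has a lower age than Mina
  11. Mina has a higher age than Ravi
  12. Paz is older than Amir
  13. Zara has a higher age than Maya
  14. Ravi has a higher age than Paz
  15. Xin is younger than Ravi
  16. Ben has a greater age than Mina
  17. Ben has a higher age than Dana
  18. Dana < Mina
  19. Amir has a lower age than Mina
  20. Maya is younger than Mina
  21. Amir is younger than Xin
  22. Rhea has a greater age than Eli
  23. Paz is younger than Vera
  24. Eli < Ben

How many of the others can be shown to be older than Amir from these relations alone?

The elements the relations force above Amir are Xin, Paz, Eli, Ravi, Zara, Mina, Vera, Rhea, Ben — no chain reaches any other.
That is 9.

9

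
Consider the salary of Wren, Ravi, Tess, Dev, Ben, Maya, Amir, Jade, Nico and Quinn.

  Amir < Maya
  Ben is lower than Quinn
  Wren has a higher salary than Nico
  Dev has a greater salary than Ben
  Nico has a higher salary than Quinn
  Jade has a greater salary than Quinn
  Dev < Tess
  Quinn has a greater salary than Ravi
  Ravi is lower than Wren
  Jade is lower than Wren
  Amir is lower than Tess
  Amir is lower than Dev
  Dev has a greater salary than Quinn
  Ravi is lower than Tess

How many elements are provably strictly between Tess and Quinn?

Chaining upward from Quinn reaches: Dev, Nico, Jade, Wren.
Chaining downward from Tess reaches: Ben, Ravi, Amir, Dev.
Strictly between Quinn and Tess are those in both lists: Dev — 1 element.

1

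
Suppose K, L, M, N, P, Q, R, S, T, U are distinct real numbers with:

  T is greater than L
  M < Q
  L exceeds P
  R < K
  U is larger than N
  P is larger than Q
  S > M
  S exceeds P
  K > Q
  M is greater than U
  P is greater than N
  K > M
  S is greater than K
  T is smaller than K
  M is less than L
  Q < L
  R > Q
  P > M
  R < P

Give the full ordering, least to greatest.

The consecutive links are each given: N < U; U < M; M < Q; Q < R; R < P; P < L; L < T; T < K; K < S.

N < U < M < Q < R < P < L < T < K < S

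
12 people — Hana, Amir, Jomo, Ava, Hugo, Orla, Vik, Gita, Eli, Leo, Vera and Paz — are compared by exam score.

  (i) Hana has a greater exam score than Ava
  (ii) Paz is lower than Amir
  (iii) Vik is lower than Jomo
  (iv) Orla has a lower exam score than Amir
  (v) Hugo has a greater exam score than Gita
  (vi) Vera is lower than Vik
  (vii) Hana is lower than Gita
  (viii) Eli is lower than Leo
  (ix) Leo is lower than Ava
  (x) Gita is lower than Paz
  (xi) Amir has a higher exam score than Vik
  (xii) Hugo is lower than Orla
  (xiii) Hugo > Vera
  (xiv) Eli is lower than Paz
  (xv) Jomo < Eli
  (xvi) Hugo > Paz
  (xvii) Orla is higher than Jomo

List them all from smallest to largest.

The consecutive links are each given: Vera < Vik; Vik < Jomo; Jomo < Eli; Eli < Leo; Leo < Ava; Ava < Hana; Hana < Gita; Gita < Paz; Paz < Hugo; Hugo < Orla; Orla < Amir.

Vera < Vik < Jomo < Eli < Leo < Ava < Hana < Gita < Paz < Hugo < Orla < Amir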